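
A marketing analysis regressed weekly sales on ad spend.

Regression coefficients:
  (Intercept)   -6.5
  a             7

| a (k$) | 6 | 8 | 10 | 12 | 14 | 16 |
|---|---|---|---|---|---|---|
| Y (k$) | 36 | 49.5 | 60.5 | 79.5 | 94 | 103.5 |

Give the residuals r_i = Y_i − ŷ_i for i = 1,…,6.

0.5, 0, -3, 2, 2.5, -2

a=6: ŷ = -6.5 + 7·6 = 35.5; r = 36 − 35.5 = 0.5
a=8: ŷ = -6.5 + 7·8 = 49.5; r = 49.5 − 49.5 = 0
a=10: ŷ = -6.5 + 7·10 = 63.5; r = 60.5 − 63.5 = -3
a=12: ŷ = -6.5 + 7·12 = 77.5; r = 79.5 − 77.5 = 2
a=14: ŷ = -6.5 + 7·14 = 91.5; r = 94 − 91.5 = 2.5
a=16: ŷ = -6.5 + 7·16 = 105.5; r = 103.5 − 105.5 = -2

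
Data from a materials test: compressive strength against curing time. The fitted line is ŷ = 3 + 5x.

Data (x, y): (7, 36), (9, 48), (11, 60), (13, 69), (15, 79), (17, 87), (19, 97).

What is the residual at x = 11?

e = 2

ŷ = 3 + 5·11 = 58
e = 60 − 58 = 2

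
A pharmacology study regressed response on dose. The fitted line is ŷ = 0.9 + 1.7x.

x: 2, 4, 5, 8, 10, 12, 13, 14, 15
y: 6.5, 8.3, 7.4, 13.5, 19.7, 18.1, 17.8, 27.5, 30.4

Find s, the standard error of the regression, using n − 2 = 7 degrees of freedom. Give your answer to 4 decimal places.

x=2: ŷ = 0.9 + 1.7·2 = 4.3; r = 6.5 − 4.3 = 2.2
x=4: ŷ = 0.9 + 1.7·4 = 7.7; r = 8.3 − 7.7 = 0.6
x=5: ŷ = 0.9 + 1.7·5 = 9.4; r = 7.4 − 9.4 = -2
x=8: ŷ = 0.9 + 1.7·8 = 14.5; r = 13.5 − 14.5 = -1
x=10: ŷ = 0.9 + 1.7·10 = 17.9; r = 19.7 − 17.9 = 1.8
x=12: ŷ = 0.9 + 1.7·12 = 21.3; r = 18.1 − 21.3 = -3.2
x=13: ŷ = 0.9 + 1.7·13 = 23; r = 17.8 − 23 = -5.2
x=14: ŷ = 0.9 + 1.7·14 = 24.7; r = 27.5 − 24.7 = 2.8
x=15: ŷ = 0.9 + 1.7·15 = 26.4; r = 30.4 − 26.4 = 4
SSE = 4.84 + 0.36 + 4 + 1 + 3.24 + 10.24 + 27.04 + 7.84 + 16 = 74.56
s = √(74.56/7) = √10.6514 ≈ 3.2637

s = 3.2637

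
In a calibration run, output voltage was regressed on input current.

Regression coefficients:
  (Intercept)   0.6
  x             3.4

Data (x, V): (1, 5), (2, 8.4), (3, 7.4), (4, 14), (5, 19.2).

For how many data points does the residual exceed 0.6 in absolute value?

4

x=1: ŷ = 0.6 + 3.4·1 = 4; e = 5 − 4 = 1
x=2: ŷ = 0.6 + 3.4·2 = 7.4; e = 8.4 − 7.4 = 1
x=3: ŷ = 0.6 + 3.4·3 = 10.8; e = 7.4 − 10.8 = -3.4
x=4: ŷ = 0.6 + 3.4·4 = 14.2; e = 14 − 14.2 = -0.2
x=5: ŷ = 0.6 + 3.4·5 = 17.6; e = 19.2 − 17.6 = 1.6
|e| > 0.6: x=1 (|e|=1), x=2 (|e|=1), x=3 (|e|=3.4), x=5 (|e|=1.6) → 4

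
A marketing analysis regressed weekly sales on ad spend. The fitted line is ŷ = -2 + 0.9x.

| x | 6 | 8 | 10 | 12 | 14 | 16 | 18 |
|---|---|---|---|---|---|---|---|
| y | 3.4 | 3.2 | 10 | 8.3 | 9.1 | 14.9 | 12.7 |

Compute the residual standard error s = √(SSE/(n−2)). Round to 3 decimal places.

x=6: ŷ = -2 + 0.9·6 = 3.4; e = 3.4 − 3.4 = 0
x=8: ŷ = -2 + 0.9·8 = 5.2; e = 3.2 − 5.2 = -2
x=10: ŷ = -2 + 0.9·10 = 7; e = 10 − 7 = 3
x=12: ŷ = -2 + 0.9·12 = 8.8; e = 8.3 − 8.8 = -0.5
x=14: ŷ = -2 + 0.9·14 = 10.6; e = 9.1 − 10.6 = -1.5
x=16: ŷ = -2 + 0.9·16 = 12.4; e = 14.9 − 12.4 = 2.5
x=18: ŷ = -2 + 0.9·18 = 14.2; e = 12.7 − 14.2 = -1.5
SSE = 0 + 4 + 9 + 0.25 + 2.25 + 6.25 + 2.25 = 24
s = √(24/5) = √4.8 ≈ 2.191

s = 2.191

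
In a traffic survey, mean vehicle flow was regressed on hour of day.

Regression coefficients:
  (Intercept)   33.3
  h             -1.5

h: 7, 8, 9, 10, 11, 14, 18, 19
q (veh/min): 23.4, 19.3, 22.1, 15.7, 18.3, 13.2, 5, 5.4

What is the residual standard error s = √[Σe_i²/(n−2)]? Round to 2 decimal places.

s = 1.89

h=7: q̂ = 33.3 − 1.5·7 = 22.8; e = 23.4 − 22.8 = 0.6
h=8: q̂ = 33.3 − 1.5·8 = 21.3; e = 19.3 − 21.3 = -2
h=9: q̂ = 33.3 − 1.5·9 = 19.8; e = 22.1 − 19.8 = 2.3
h=10: q̂ = 33.3 − 1.5·10 = 18.3; e = 15.7 − 18.3 = -2.6
h=11: q̂ = 33.3 − 1.5·11 = 16.8; e = 18.3 − 16.8 = 1.5
h=14: q̂ = 33.3 − 1.5·14 = 12.3; e = 13.2 − 12.3 = 0.9
h=18: q̂ = 33.3 − 1.5·18 = 6.3; e = 5 − 6.3 = -1.3
h=19: q̂ = 33.3 − 1.5·19 = 4.8; e = 5.4 − 4.8 = 0.6
SSE = 0.36 + 4 + 5.29 + 6.76 + 2.25 + 0.81 + 1.69 + 0.36 = 21.52
s = √(21.52/6) = √3.58667 ≈ 1.89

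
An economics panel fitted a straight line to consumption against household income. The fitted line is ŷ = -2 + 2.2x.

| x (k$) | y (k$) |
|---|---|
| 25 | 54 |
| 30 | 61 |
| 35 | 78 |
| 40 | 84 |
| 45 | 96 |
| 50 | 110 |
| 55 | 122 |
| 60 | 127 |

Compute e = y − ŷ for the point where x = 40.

ŷ = -2 + 2.2·40 = 86
e = 84 − 86 = -2

e = -2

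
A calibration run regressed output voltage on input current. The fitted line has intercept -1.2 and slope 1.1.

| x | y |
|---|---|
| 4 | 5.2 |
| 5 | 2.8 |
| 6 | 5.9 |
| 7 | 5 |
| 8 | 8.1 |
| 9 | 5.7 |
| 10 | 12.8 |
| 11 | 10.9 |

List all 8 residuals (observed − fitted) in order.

x=4: ŷ = -1.2 + 1.1·4 = 3.2; e = 5.2 − 3.2 = 2
x=5: ŷ = -1.2 + 1.1·5 = 4.3; e = 2.8 − 4.3 = -1.5
x=6: ŷ = -1.2 + 1.1·6 = 5.4; e = 5.9 − 5.4 = 0.5
x=7: ŷ = -1.2 + 1.1·7 = 6.5; e = 5 − 6.5 = -1.5
x=8: ŷ = -1.2 + 1.1·8 = 7.6; e = 8.1 − 7.6 = 0.5
x=9: ŷ = -1.2 + 1.1·9 = 8.7; e = 5.7 − 8.7 = -3
x=10: ŷ = -1.2 + 1.1·10 = 9.8; e = 12.8 − 9.8 = 3
x=11: ŷ = -1.2 + 1.1·11 = 10.9; e = 10.9 − 10.9 = 0

2, -1.5, 0.5, -1.5, 0.5, -3, 3, 0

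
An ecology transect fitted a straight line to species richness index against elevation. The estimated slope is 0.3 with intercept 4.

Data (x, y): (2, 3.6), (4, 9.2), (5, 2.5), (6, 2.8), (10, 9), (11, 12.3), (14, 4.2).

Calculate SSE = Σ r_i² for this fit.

x=2: ŷ = 4 + 0.3·2 = 4.6; r = 3.6 − 4.6 = -1
x=4: ŷ = 4 + 0.3·4 = 5.2; r = 9.2 − 5.2 = 4
x=5: ŷ = 4 + 0.3·5 = 5.5; r = 2.5 − 5.5 = -3
x=6: ŷ = 4 + 0.3·6 = 5.8; r = 2.8 − 5.8 = -3
x=10: ŷ = 4 + 0.3·10 = 7; r = 9 − 7 = 2
x=11: ŷ = 4 + 0.3·11 = 7.3; r = 12.3 − 7.3 = 5
x=14: ŷ = 4 + 0.3·14 = 8.2; r = 4.2 − 8.2 = -4
SSE = 1 + 16 + 9 + 9 + 4 + 25 + 16 = 80

SSE = 80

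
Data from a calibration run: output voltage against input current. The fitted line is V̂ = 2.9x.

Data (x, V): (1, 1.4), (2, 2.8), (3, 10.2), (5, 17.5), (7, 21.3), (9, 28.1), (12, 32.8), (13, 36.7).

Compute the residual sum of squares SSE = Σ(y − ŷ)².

x=1: V̂ = 2.9·1 = 2.9; r = 1.4 − 2.9 = -1.5
x=2: V̂ = 2.9·2 = 5.8; r = 2.8 − 5.8 = -3
x=3: V̂ = 2.9·3 = 8.7; r = 10.2 − 8.7 = 1.5
x=5: V̂ = 2.9·5 = 14.5; r = 17.5 − 14.5 = 3
x=7: V̂ = 2.9·7 = 20.3; r = 21.3 − 20.3 = 1
x=9: V̂ = 2.9·9 = 26.1; r = 28.1 − 26.1 = 2
x=12: V̂ = 2.9·12 = 34.8; r = 32.8 − 34.8 = -2
x=13: V̂ = 2.9·13 = 37.7; r = 36.7 − 37.7 = -1
SSE = 2.25 + 9 + 2.25 + 9 + 1 + 4 + 4 + 1 = 32.5

SSE = 32.5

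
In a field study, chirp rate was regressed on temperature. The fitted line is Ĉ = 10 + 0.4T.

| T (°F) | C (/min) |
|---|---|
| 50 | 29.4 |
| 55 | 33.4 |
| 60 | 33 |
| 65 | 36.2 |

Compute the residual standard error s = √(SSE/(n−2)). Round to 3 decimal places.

T=50: Ĉ = 10 + 0.4·50 = 30; e = 29.4 − 30 = -0.6
T=55: Ĉ = 10 + 0.4·55 = 32; e = 33.4 − 32 = 1.4
T=60: Ĉ = 10 + 0.4·60 = 34; e = 33 − 34 = -1
T=65: Ĉ = 10 + 0.4·65 = 36; e = 36.2 − 36 = 0.2
SSE = 0.36 + 1.96 + 1 + 0.04 = 3.36
s = √(3.36/2) = √1.68 ≈ 1.296

s = 1.296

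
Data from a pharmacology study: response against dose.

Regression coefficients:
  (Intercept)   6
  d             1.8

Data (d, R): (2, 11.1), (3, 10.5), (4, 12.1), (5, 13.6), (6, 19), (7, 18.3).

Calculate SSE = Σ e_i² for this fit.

d=2: ŷ = 6 + 1.8·2 = 9.6; e = 11.1 − 9.6 = 1.5
d=3: ŷ = 6 + 1.8·3 = 11.4; e = 10.5 − 11.4 = -0.9
d=4: ŷ = 6 + 1.8·4 = 13.2; e = 12.1 − 13.2 = -1.1
d=5: ŷ = 6 + 1.8·5 = 15; e = 13.6 − 15 = -1.4
d=6: ŷ = 6 + 1.8·6 = 16.8; e = 19 − 16.8 = 2.2
d=7: ŷ = 6 + 1.8·7 = 18.6; e = 18.3 − 18.6 = -0.3
SSE = 2.25 + 0.81 + 1.21 + 1.96 + 4.84 + 0.09 = 11.16

SSE = 11.16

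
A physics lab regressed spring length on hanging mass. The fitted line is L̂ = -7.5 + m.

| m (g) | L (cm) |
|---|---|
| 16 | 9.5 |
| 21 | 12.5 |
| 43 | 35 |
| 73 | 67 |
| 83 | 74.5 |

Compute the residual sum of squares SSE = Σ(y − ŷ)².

SSE = 5.5

m=16: L̂ = -7.5 + 16 = 8.5; e = 9.5 − 8.5 = 1
m=21: L̂ = -7.5 + 21 = 13.5; e = 12.5 − 13.5 = -1
m=43: L̂ = -7.5 + 43 = 35.5; e = 35 − 35.5 = -0.5
m=73: L̂ = -7.5 + 73 = 65.5; e = 67 − 65.5 = 1.5
m=83: L̂ = -7.5 + 83 = 75.5; e = 74.5 − 75.5 = -1
SSE = 1 + 1 + 0.25 + 2.25 + 1 = 5.5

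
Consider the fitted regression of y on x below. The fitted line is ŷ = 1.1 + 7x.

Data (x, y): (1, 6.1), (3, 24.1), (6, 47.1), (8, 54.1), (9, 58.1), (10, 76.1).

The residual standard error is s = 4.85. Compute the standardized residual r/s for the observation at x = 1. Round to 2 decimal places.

-0.41

ŷ = 1.1 + 7·1 = 8.1
r = 6.1 − 8.1 = -2
r/s = -2 / 4.85 = -0.41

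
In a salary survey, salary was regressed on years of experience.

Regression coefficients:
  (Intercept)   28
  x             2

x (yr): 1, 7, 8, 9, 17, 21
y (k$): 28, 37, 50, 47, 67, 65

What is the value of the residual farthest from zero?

x=1: ŷ = 28 + 2·1 = 30; r = 28 − 30 = -2
x=7: ŷ = 28 + 2·7 = 42; r = 37 − 42 = -5
x=8: ŷ = 28 + 2·8 = 44; r = 50 − 44 = 6
x=9: ŷ = 28 + 2·9 = 46; r = 47 − 46 = 1
x=17: ŷ = 28 + 2·17 = 62; r = 67 − 62 = 5
x=21: ŷ = 28 + 2·21 = 70; r = 65 − 70 = -5
Largest |r| is 6 at x = 8, residual 6.

r = 6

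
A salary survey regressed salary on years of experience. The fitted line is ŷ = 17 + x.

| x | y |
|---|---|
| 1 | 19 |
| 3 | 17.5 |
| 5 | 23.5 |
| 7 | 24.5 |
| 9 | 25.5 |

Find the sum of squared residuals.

x=1: ŷ = 17 + 1 = 18; e = 19 − 18 = 1
x=3: ŷ = 17 + 3 = 20; e = 17.5 − 20 = -2.5
x=5: ŷ = 17 + 5 = 22; e = 23.5 − 22 = 1.5
x=7: ŷ = 17 + 7 = 24; e = 24.5 − 24 = 0.5
x=9: ŷ = 17 + 9 = 26; e = 25.5 − 26 = -0.5
SSE = 1 + 6.25 + 2.25 + 0.25 + 0.25 = 10

SSE = 10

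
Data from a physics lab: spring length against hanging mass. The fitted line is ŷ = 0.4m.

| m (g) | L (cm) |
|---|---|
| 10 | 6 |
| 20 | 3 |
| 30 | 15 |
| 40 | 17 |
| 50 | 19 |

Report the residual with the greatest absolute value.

e = -5

m=10: ŷ = 0.4·10 = 4; e = 6 − 4 = 2
m=20: ŷ = 0.4·20 = 8; e = 3 − 8 = -5
m=30: ŷ = 0.4·30 = 12; e = 15 − 12 = 3
m=40: ŷ = 0.4·40 = 16; e = 17 − 16 = 1
m=50: ŷ = 0.4·50 = 20; e = 19 − 20 = -1
Largest |e| is 5 at m = 20, residual -5.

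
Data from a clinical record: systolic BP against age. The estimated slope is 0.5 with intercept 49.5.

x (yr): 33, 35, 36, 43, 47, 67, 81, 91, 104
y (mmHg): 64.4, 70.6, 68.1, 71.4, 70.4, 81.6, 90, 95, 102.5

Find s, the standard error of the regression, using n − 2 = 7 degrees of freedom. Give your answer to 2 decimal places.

x=33: ŷ = 49.5 + 0.5·33 = 66; e = 64.4 − 66 = -1.6
x=35: ŷ = 49.5 + 0.5·35 = 67; e = 70.6 − 67 = 3.6
x=36: ŷ = 49.5 + 0.5·36 = 67.5; e = 68.1 − 67.5 = 0.6
x=43: ŷ = 49.5 + 0.5·43 = 71; e = 71.4 − 71 = 0.4
x=47: ŷ = 49.5 + 0.5·47 = 73; e = 70.4 − 73 = -2.6
x=67: ŷ = 49.5 + 0.5·67 = 83; e = 81.6 − 83 = -1.4
x=81: ŷ = 49.5 + 0.5·81 = 90; e = 90 − 90 = 0
x=91: ŷ = 49.5 + 0.5·91 = 95; e = 95 − 95 = 0
x=104: ŷ = 49.5 + 0.5·104 = 101.5; e = 102.5 − 101.5 = 1
SSE = 2.56 + 12.96 + 0.36 + 0.16 + 6.76 + 1.96 + 0 + 0 + 1 = 25.76
s = √(25.76/7) = √3.68 ≈ 1.92

s = 1.92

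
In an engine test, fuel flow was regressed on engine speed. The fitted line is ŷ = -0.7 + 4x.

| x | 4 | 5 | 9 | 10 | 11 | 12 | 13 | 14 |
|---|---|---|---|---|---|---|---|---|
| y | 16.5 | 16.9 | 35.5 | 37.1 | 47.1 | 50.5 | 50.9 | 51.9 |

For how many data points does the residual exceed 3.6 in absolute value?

x=4: ŷ = -0.7 + 4·4 = 15.3; e = 16.5 − 15.3 = 1.2
x=5: ŷ = -0.7 + 4·5 = 19.3; e = 16.9 − 19.3 = -2.4
x=9: ŷ = -0.7 + 4·9 = 35.3; e = 35.5 − 35.3 = 0.2
x=10: ŷ = -0.7 + 4·10 = 39.3; e = 37.1 − 39.3 = -2.2
x=11: ŷ = -0.7 + 4·11 = 43.3; e = 47.1 − 43.3 = 3.8
x=12: ŷ = -0.7 + 4·12 = 47.3; e = 50.5 − 47.3 = 3.2
x=13: ŷ = -0.7 + 4·13 = 51.3; e = 50.9 − 51.3 = -0.4
x=14: ŷ = -0.7 + 4·14 = 55.3; e = 51.9 − 55.3 = -3.4
|e| > 3.6: x=11 (|e|=3.8) → 1

1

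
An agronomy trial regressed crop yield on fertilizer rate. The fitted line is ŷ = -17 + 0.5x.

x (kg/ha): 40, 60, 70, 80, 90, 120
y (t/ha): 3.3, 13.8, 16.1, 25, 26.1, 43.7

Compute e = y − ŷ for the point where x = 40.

ŷ = -17 + 0.5·40 = 3
e = 3.3 − 3 = 0.3

e = 0.3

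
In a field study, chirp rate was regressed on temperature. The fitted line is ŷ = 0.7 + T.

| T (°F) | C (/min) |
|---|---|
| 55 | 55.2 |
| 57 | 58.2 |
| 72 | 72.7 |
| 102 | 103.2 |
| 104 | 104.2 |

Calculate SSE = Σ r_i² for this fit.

T=55: ŷ = 0.7 + 55 = 55.7; r = 55.2 − 55.7 = -0.5
T=57: ŷ = 0.7 + 57 = 57.7; r = 58.2 − 57.7 = 0.5
T=72: ŷ = 0.7 + 72 = 72.7; r = 72.7 − 72.7 = 0
T=102: ŷ = 0.7 + 102 = 102.7; r = 103.2 − 102.7 = 0.5
T=104: ŷ = 0.7 + 104 = 104.7; r = 104.2 − 104.7 = -0.5
SSE = 0.25 + 0.25 + 0 + 0.25 + 0.25 = 1

SSE = 1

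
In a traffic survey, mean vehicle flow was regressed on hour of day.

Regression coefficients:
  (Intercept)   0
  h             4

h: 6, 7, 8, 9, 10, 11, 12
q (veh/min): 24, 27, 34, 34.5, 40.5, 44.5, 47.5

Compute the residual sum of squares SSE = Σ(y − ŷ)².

SSE = 8

h=6: ŷ = 4·6 = 24; e = 24 − 24 = 0
h=7: ŷ = 4·7 = 28; e = 27 − 28 = -1
h=8: ŷ = 4·8 = 32; e = 34 − 32 = 2
h=9: ŷ = 4·9 = 36; e = 34.5 − 36 = -1.5
h=10: ŷ = 4·10 = 40; e = 40.5 − 40 = 0.5
h=11: ŷ = 4·11 = 44; e = 44.5 − 44 = 0.5
h=12: ŷ = 4·12 = 48; e = 47.5 − 48 = -0.5
SSE = 0 + 1 + 4 + 2.25 + 0.25 + 0.25 + 0.25 = 8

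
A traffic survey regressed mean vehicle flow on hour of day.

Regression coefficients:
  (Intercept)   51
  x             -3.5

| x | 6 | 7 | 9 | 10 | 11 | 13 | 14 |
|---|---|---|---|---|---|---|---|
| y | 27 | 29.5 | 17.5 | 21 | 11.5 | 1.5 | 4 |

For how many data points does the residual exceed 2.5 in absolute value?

x=6: ŷ = 51 − 3.5·6 = 30; r = 27 − 30 = -3
x=7: ŷ = 51 − 3.5·7 = 26.5; r = 29.5 − 26.5 = 3
x=9: ŷ = 51 − 3.5·9 = 19.5; r = 17.5 − 19.5 = -2
x=10: ŷ = 51 − 3.5·10 = 16; r = 21 − 16 = 5
x=11: ŷ = 51 − 3.5·11 = 12.5; r = 11.5 − 12.5 = -1
x=13: ŷ = 51 − 3.5·13 = 5.5; r = 1.5 − 5.5 = -4
x=14: ŷ = 51 − 3.5·14 = 2; r = 4 − 2 = 2
|r| > 2.5: x=6 (|r|=3), x=7 (|r|=3), x=10 (|r|=5), x=13 (|r|=4) → 4

4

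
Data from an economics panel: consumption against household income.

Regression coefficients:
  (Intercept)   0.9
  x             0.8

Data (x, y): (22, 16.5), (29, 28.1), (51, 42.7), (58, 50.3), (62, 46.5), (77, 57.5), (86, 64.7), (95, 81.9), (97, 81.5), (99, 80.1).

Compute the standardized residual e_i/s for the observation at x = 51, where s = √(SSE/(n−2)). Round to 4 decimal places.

x=22: ŷ = 0.9 + 0.8·22 = 18.5; e = 16.5 − 18.5 = -2
x=29: ŷ = 0.9 + 0.8·29 = 24.1; e = 28.1 − 24.1 = 4
x=51: ŷ = 0.9 + 0.8·51 = 41.7; e = 42.7 − 41.7 = 1
x=58: ŷ = 0.9 + 0.8·58 = 47.3; e = 50.3 − 47.3 = 3
x=62: ŷ = 0.9 + 0.8·62 = 50.5; e = 46.5 − 50.5 = -4
x=77: ŷ = 0.9 + 0.8·77 = 62.5; e = 57.5 − 62.5 = -5
x=86: ŷ = 0.9 + 0.8·86 = 69.7; e = 64.7 − 69.7 = -5
x=95: ŷ = 0.9 + 0.8·95 = 76.9; e = 81.9 − 76.9 = 5
x=97: ŷ = 0.9 + 0.8·97 = 78.5; e = 81.5 − 78.5 = 3
x=99: ŷ = 0.9 + 0.8·99 = 80.1; e = 80.1 − 80.1 = 0
SSE = 4 + 16 + 1 + 9 + 16 + 25 + 25 + 25 + 9 + 0 = 130
s = √(130/8) = 4.03113
e/s = 1 / 4.03113 = 0.2481

0.2481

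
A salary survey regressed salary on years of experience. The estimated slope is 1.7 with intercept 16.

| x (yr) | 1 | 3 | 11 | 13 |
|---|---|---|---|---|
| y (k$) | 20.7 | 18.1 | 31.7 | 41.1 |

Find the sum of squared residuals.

x=1: ŷ = 16 + 1.7·1 = 17.7; e = 20.7 − 17.7 = 3
x=3: ŷ = 16 + 1.7·3 = 21.1; e = 18.1 − 21.1 = -3
x=11: ŷ = 16 + 1.7·11 = 34.7; e = 31.7 − 34.7 = -3
x=13: ŷ = 16 + 1.7·13 = 38.1; e = 41.1 − 38.1 = 3
SSE = 9 + 9 + 9 + 9 = 36

SSE = 36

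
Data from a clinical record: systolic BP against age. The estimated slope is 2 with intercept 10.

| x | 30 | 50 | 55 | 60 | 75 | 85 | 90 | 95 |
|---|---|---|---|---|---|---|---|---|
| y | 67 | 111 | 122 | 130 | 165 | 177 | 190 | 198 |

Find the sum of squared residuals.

x=30: ŷ = 10 + 2·30 = 70; r = 67 − 70 = -3
x=50: ŷ = 10 + 2·50 = 110; r = 111 − 110 = 1
x=55: ŷ = 10 + 2·55 = 120; r = 122 − 120 = 2
x=60: ŷ = 10 + 2·60 = 130; r = 130 − 130 = 0
x=75: ŷ = 10 + 2·75 = 160; r = 165 − 160 = 5
x=85: ŷ = 10 + 2·85 = 180; r = 177 − 180 = -3
x=90: ŷ = 10 + 2·90 = 190; r = 190 − 190 = 0
x=95: ŷ = 10 + 2·95 = 200; r = 198 − 200 = -2
SSE = 9 + 1 + 4 + 0 + 25 + 9 + 0 + 4 = 52

SSE = 52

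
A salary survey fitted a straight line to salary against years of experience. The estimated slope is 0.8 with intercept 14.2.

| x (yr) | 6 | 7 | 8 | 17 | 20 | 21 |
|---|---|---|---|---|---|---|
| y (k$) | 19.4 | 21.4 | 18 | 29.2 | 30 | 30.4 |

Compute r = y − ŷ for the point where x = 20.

r = -0.2

ŷ = 14.2 + 0.8·20 = 30.2
r = 30 − 30.2 = -0.2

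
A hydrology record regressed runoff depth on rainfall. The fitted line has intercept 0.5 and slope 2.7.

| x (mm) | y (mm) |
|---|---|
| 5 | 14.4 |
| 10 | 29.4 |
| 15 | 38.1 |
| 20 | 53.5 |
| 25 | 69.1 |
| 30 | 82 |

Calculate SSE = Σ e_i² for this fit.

SSE = 14.64

x=5: ŷ = 0.5 + 2.7·5 = 14; e = 14.4 − 14 = 0.4
x=10: ŷ = 0.5 + 2.7·10 = 27.5; e = 29.4 − 27.5 = 1.9
x=15: ŷ = 0.5 + 2.7·15 = 41; e = 38.1 − 41 = -2.9
x=20: ŷ = 0.5 + 2.7·20 = 54.5; e = 53.5 − 54.5 = -1
x=25: ŷ = 0.5 + 2.7·25 = 68; e = 69.1 − 68 = 1.1
x=30: ŷ = 0.5 + 2.7·30 = 81.5; e = 82 − 81.5 = 0.5
SSE = 0.16 + 3.61 + 8.41 + 1 + 1.21 + 0.25 = 14.64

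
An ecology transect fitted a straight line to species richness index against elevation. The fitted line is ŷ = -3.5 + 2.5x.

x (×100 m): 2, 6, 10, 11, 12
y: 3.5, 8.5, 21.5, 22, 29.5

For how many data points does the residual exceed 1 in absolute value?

4

x=2: ŷ = -3.5 + 2.5·2 = 1.5; r = 3.5 − 1.5 = 2
x=6: ŷ = -3.5 + 2.5·6 = 11.5; r = 8.5 − 11.5 = -3
x=10: ŷ = -3.5 + 2.5·10 = 21.5; r = 21.5 − 21.5 = 0
x=11: ŷ = -3.5 + 2.5·11 = 24; r = 22 − 24 = -2
x=12: ŷ = -3.5 + 2.5·12 = 26.5; r = 29.5 − 26.5 = 3
|r| > 1: x=2 (|r|=2), x=6 (|r|=3), x=11 (|r|=2), x=12 (|r|=3) → 4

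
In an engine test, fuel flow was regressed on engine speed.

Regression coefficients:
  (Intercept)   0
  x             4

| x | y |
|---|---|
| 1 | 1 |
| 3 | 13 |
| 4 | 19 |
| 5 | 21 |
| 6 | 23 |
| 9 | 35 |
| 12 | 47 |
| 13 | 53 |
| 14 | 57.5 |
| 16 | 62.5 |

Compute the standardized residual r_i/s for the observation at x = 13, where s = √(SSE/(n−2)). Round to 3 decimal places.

0.530

x=1: ŷ = 4·1 = 4; r = 1 − 4 = -3
x=3: ŷ = 4·3 = 12; r = 13 − 12 = 1
x=4: ŷ = 4·4 = 16; r = 19 − 16 = 3
x=5: ŷ = 4·5 = 20; r = 21 − 20 = 1
x=6: ŷ = 4·6 = 24; r = 23 − 24 = -1
x=9: ŷ = 4·9 = 36; r = 35 − 36 = -1
x=12: ŷ = 4·12 = 48; r = 47 − 48 = -1
x=13: ŷ = 4·13 = 52; r = 53 − 52 = 1
x=14: ŷ = 4·14 = 56; r = 57.5 − 56 = 1.5
x=16: ŷ = 4·16 = 64; r = 62.5 − 64 = -1.5
SSE = 9 + 1 + 9 + 1 + 1 + 1 + 1 + 1 + 2.25 + 2.25 = 28.5
s = √(28.5/8) = 1.88746
r/s = 1 / 1.88746 = 0.530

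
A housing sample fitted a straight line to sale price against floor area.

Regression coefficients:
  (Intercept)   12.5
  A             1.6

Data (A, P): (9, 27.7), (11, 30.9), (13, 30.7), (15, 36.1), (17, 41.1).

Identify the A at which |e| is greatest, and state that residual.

A=9: ŷ = 12.5 + 1.6·9 = 26.9; e = 27.7 − 26.9 = 0.8
A=11: ŷ = 12.5 + 1.6·11 = 30.1; e = 30.9 − 30.1 = 0.8
A=13: ŷ = 12.5 + 1.6·13 = 33.3; e = 30.7 − 33.3 = -2.6
A=15: ŷ = 12.5 + 1.6·15 = 36.5; e = 36.1 − 36.5 = -0.4
A=17: ŷ = 12.5 + 1.6·17 = 39.7; e = 41.1 − 39.7 = 1.4
Largest |e| is 2.6 at A = 13, residual -2.6.

A = 13, e = -2.6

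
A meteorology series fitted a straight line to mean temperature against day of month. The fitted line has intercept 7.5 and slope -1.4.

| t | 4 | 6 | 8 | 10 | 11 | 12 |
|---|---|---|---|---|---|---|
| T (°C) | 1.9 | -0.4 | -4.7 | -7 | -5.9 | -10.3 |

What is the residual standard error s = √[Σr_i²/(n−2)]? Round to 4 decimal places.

t=4: ŷ = 7.5 − 1.4·4 = 1.9; r = 1.9 − 1.9 = 0
t=6: ŷ = 7.5 − 1.4·6 = -0.9; r = -0.4 − (-0.9) = 0.5
t=8: ŷ = 7.5 − 1.4·8 = -3.7; r = -4.7 − (-3.7) = -1
t=10: ŷ = 7.5 − 1.4·10 = -6.5; r = -7 − (-6.5) = -0.5
t=11: ŷ = 7.5 − 1.4·11 = -7.9; r = -5.9 − (-7.9) = 2
t=12: ŷ = 7.5 − 1.4·12 = -9.3; r = -10.3 − (-9.3) = -1
SSE = 0 + 0.25 + 1 + 0.25 + 4 + 1 = 6.5
s = √(6.5/4) = √1.625 ≈ 1.2748

s = 1.2748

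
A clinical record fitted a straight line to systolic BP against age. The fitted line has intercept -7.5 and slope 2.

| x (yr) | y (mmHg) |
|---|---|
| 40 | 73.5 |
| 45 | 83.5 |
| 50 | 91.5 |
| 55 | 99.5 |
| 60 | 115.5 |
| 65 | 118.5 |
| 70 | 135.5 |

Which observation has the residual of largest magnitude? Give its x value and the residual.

x = 65, r = -4

x=40: ŷ = -7.5 + 2·40 = 72.5; r = 73.5 − 72.5 = 1
x=45: ŷ = -7.5 + 2·45 = 82.5; r = 83.5 − 82.5 = 1
x=50: ŷ = -7.5 + 2·50 = 92.5; r = 91.5 − 92.5 = -1
x=55: ŷ = -7.5 + 2·55 = 102.5; r = 99.5 − 102.5 = -3
x=60: ŷ = -7.5 + 2·60 = 112.5; r = 115.5 − 112.5 = 3
x=65: ŷ = -7.5 + 2·65 = 122.5; r = 118.5 − 122.5 = -4
x=70: ŷ = -7.5 + 2·70 = 132.5; r = 135.5 − 132.5 = 3
Largest |r| is 4 at x = 65, residual -4.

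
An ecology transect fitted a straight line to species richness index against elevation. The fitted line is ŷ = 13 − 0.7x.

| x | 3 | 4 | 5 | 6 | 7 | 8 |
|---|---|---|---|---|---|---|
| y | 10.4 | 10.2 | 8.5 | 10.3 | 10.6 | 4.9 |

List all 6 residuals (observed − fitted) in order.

-0.5, 0, -1, 1.5, 2.5, -2.5

x=3: ŷ = 13 − 0.7·3 = 10.9; r = 10.4 − 10.9 = -0.5
x=4: ŷ = 13 − 0.7·4 = 10.2; r = 10.2 − 10.2 = 0
x=5: ŷ = 13 − 0.7·5 = 9.5; r = 8.5 − 9.5 = -1
x=6: ŷ = 13 − 0.7·6 = 8.8; r = 10.3 − 8.8 = 1.5
x=7: ŷ = 13 − 0.7·7 = 8.1; r = 10.6 − 8.1 = 2.5
x=8: ŷ = 13 − 0.7·8 = 7.4; r = 4.9 − 7.4 = -2.5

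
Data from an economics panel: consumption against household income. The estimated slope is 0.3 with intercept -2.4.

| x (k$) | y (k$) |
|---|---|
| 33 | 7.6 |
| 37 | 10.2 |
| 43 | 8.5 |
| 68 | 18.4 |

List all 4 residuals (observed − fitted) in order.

x=33: ŷ = -2.4 + 0.3·33 = 7.5; r = 7.6 − 7.5 = 0.1
x=37: ŷ = -2.4 + 0.3·37 = 8.7; r = 10.2 − 8.7 = 1.5
x=43: ŷ = -2.4 + 0.3·43 = 10.5; r = 8.5 − 10.5 = -2
x=68: ŷ = -2.4 + 0.3·68 = 18; r = 18.4 − 18 = 0.4

0.1, 1.5, -2, 0.4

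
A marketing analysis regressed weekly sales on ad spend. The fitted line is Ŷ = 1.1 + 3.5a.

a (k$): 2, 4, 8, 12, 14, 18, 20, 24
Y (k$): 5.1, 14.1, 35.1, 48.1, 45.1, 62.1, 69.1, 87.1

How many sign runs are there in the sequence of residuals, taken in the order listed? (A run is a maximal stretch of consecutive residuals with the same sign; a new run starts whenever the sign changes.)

a=2: Ŷ = 1.1 + 3.5·2 = 8.1; r = 5.1 − 8.1 = -3
a=4: Ŷ = 1.1 + 3.5·4 = 15.1; r = 14.1 − 15.1 = -1
a=8: Ŷ = 1.1 + 3.5·8 = 29.1; r = 35.1 − 29.1 = 6
a=12: Ŷ = 1.1 + 3.5·12 = 43.1; r = 48.1 − 43.1 = 5
a=14: Ŷ = 1.1 + 3.5·14 = 50.1; r = 45.1 − 50.1 = -5
a=18: Ŷ = 1.1 + 3.5·18 = 64.1; r = 62.1 − 64.1 = -2
a=20: Ŷ = 1.1 + 3.5·20 = 71.1; r = 69.1 − 71.1 = -2
a=24: Ŷ = 1.1 + 3.5·24 = 85.1; r = 87.1 − 85.1 = 2
Signs: − − + + − − − +
Runs: −×2, +×2, −×3, +×1 → 4

4 runs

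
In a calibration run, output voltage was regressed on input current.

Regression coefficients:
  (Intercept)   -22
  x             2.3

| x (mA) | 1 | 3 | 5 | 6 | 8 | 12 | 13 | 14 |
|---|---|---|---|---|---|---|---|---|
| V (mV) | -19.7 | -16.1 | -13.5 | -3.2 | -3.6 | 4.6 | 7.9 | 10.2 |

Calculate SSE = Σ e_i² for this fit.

SSE = 36

x=1: V̂ = -22 + 2.3·1 = -19.7; e = -19.7 − (-19.7) = 0
x=3: V̂ = -22 + 2.3·3 = -15.1; e = -16.1 − (-15.1) = -1
x=5: V̂ = -22 + 2.3·5 = -10.5; e = -13.5 − (-10.5) = -3
x=6: V̂ = -22 + 2.3·6 = -8.2; e = -3.2 − (-8.2) = 5
x=8: V̂ = -22 + 2.3·8 = -3.6; e = -3.6 − (-3.6) = 0
x=12: V̂ = -22 + 2.3·12 = 5.6; e = 4.6 − 5.6 = -1
x=13: V̂ = -22 + 2.3·13 = 7.9; e = 7.9 − 7.9 = 0
x=14: V̂ = -22 + 2.3·14 = 10.2; e = 10.2 − 10.2 = 0
SSE = 0 + 1 + 9 + 25 + 0 + 1 + 0 + 0 = 36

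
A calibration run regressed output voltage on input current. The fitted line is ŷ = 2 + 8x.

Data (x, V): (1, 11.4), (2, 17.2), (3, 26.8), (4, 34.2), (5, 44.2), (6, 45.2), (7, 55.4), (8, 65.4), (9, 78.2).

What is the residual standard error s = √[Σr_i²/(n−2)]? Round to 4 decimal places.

s = 2.8264

x=1: ŷ = 2 + 8·1 = 10; r = 11.4 − 10 = 1.4
x=2: ŷ = 2 + 8·2 = 18; r = 17.2 − 18 = -0.8
x=3: ŷ = 2 + 8·3 = 26; r = 26.8 − 26 = 0.8
x=4: ŷ = 2 + 8·4 = 34; r = 34.2 − 34 = 0.2
x=5: ŷ = 2 + 8·5 = 42; r = 44.2 − 42 = 2.2
x=6: ŷ = 2 + 8·6 = 50; r = 45.2 − 50 = -4.8
x=7: ŷ = 2 + 8·7 = 58; r = 55.4 − 58 = -2.6
x=8: ŷ = 2 + 8·8 = 66; r = 65.4 − 66 = -0.6
x=9: ŷ = 2 + 8·9 = 74; r = 78.2 − 74 = 4.2
SSE = 1.96 + 0.64 + 0.64 + 0.04 + 4.84 + 23.04 + 6.76 + 0.36 + 17.64 = 55.92
s = √(55.92/7) = √7.98857 ≈ 2.8264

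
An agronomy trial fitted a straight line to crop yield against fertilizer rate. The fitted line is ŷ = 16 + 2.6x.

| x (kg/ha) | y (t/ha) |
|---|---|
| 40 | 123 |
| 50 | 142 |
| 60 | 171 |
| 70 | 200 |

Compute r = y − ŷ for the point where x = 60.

ŷ = 16 + 2.6·60 = 172
r = 171 − 172 = -1

r = -1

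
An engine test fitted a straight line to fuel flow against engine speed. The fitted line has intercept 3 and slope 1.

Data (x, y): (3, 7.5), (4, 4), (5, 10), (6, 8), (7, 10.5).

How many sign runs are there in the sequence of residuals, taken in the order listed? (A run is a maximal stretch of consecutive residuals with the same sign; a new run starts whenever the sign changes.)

x=3: ŷ = 3 + 3 = 6; e = 7.5 − 6 = 1.5
x=4: ŷ = 3 + 4 = 7; e = 4 − 7 = -3
x=5: ŷ = 3 + 5 = 8; e = 10 − 8 = 2
x=6: ŷ = 3 + 6 = 9; e = 8 − 9 = -1
x=7: ŷ = 3 + 7 = 10; e = 10.5 − 10 = 0.5
Signs: + − + − +
Runs: +×1, −×1, +×1, −×1, +×1 → 5

5 runs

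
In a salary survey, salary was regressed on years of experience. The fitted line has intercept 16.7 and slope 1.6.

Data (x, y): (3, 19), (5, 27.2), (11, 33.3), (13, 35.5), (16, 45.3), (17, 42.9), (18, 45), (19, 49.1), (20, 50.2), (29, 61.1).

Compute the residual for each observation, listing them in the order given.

x=3: ŷ = 16.7 + 1.6·3 = 21.5; e = 19 − 21.5 = -2.5
x=5: ŷ = 16.7 + 1.6·5 = 24.7; e = 27.2 − 24.7 = 2.5
x=11: ŷ = 16.7 + 1.6·11 = 34.3; e = 33.3 − 34.3 = -1
x=13: ŷ = 16.7 + 1.6·13 = 37.5; e = 35.5 − 37.5 = -2
x=16: ŷ = 16.7 + 1.6·16 = 42.3; e = 45.3 − 42.3 = 3
x=17: ŷ = 16.7 + 1.6·17 = 43.9; e = 42.9 − 43.9 = -1
x=18: ŷ = 16.7 + 1.6·18 = 45.5; e = 45 − 45.5 = -0.5
x=19: ŷ = 16.7 + 1.6·19 = 47.1; e = 49.1 − 47.1 = 2
x=20: ŷ = 16.7 + 1.6·20 = 48.7; e = 50.2 − 48.7 = 1.5
x=29: ŷ = 16.7 + 1.6·29 = 63.1; e = 61.1 − 63.1 = -2

-2.5, 2.5, -1, -2, 3, -1, -0.5, 2, 1.5, -2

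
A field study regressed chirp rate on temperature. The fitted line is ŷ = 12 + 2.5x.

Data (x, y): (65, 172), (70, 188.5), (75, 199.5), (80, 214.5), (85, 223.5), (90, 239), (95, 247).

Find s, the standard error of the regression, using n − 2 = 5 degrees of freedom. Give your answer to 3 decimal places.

s = 2.280

x=65: ŷ = 12 + 2.5·65 = 174.5; e = 172 − 174.5 = -2.5
x=70: ŷ = 12 + 2.5·70 = 187; e = 188.5 − 187 = 1.5
x=75: ŷ = 12 + 2.5·75 = 199.5; e = 199.5 − 199.5 = 0
x=80: ŷ = 12 + 2.5·80 = 212; e = 214.5 − 212 = 2.5
x=85: ŷ = 12 + 2.5·85 = 224.5; e = 223.5 − 224.5 = -1
x=90: ŷ = 12 + 2.5·90 = 237; e = 239 − 237 = 2
x=95: ŷ = 12 + 2.5·95 = 249.5; e = 247 − 249.5 = -2.5
SSE = 6.25 + 2.25 + 0 + 6.25 + 1 + 4 + 6.25 = 26
s = √(26/5) = √5.2 ≈ 2.280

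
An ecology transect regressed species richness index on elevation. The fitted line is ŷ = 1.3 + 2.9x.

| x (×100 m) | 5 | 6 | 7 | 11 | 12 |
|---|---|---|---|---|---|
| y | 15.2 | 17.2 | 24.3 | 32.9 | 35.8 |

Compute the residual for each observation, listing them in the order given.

-0.6, -1.5, 2.7, -0.3, -0.3

x=5: ŷ = 1.3 + 2.9·5 = 15.8; r = 15.2 − 15.8 = -0.6
x=6: ŷ = 1.3 + 2.9·6 = 18.7; r = 17.2 − 18.7 = -1.5
x=7: ŷ = 1.3 + 2.9·7 = 21.6; r = 24.3 − 21.6 = 2.7
x=11: ŷ = 1.3 + 2.9·11 = 33.2; r = 32.9 − 33.2 = -0.3
x=12: ŷ = 1.3 + 2.9·12 = 36.1; r = 35.8 − 36.1 = -0.3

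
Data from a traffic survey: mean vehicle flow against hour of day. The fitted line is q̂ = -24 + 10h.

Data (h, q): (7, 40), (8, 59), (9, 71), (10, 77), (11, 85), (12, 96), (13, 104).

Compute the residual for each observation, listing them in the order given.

-6, 3, 5, 1, -1, 0, -2

h=7: q̂ = -24 + 10·7 = 46; e = 40 − 46 = -6
h=8: q̂ = -24 + 10·8 = 56; e = 59 − 56 = 3
h=9: q̂ = -24 + 10·9 = 66; e = 71 − 66 = 5
h=10: q̂ = -24 + 10·10 = 76; e = 77 − 76 = 1
h=11: q̂ = -24 + 10·11 = 86; e = 85 − 86 = -1
h=12: q̂ = -24 + 10·12 = 96; e = 96 − 96 = 0
h=13: q̂ = -24 + 10·13 = 106; e = 104 − 106 = -2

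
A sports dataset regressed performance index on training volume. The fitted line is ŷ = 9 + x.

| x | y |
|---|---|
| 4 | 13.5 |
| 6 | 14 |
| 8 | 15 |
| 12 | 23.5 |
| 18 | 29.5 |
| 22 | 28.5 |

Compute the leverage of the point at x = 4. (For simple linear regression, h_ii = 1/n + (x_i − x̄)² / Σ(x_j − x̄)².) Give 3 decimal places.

h = 0.401

x̄ = (4 + 6 + 8 + 12 + 18 + 22)/6 = 11.6667
Σ(x − x̄)² = 58.7778 + 32.1111 + 13.4444 + 0.111111 + 40.1111 + 106.778 = 251.333
h = 1/6 + (-7.66667)²/251.333 = 0.166667 + 0.233864 = 0.401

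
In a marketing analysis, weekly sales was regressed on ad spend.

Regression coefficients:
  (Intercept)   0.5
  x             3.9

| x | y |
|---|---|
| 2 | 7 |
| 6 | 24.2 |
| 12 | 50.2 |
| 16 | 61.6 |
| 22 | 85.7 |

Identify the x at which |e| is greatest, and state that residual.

x=2: ŷ = 0.5 + 3.9·2 = 8.3; e = 7 − 8.3 = -1.3
x=6: ŷ = 0.5 + 3.9·6 = 23.9; e = 24.2 − 23.9 = 0.3
x=12: ŷ = 0.5 + 3.9·12 = 47.3; e = 50.2 − 47.3 = 2.9
x=16: ŷ = 0.5 + 3.9·16 = 62.9; e = 61.6 − 62.9 = -1.3
x=22: ŷ = 0.5 + 3.9·22 = 86.3; e = 85.7 − 86.3 = -0.6
Largest |e| is 2.9 at x = 12, residual 2.9.

x = 12, e = 2.9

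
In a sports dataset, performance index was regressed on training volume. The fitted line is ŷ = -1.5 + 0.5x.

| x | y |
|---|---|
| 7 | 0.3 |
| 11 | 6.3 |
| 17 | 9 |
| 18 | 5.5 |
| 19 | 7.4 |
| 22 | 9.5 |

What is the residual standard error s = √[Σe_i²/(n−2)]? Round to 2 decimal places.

s = 2.03

x=7: ŷ = -1.5 + 0.5·7 = 2; e = 0.3 − 2 = -1.7
x=11: ŷ = -1.5 + 0.5·11 = 4; e = 6.3 − 4 = 2.3
x=17: ŷ = -1.5 + 0.5·17 = 7; e = 9 − 7 = 2
x=18: ŷ = -1.5 + 0.5·18 = 7.5; e = 5.5 − 7.5 = -2
x=19: ŷ = -1.5 + 0.5·19 = 8; e = 7.4 − 8 = -0.6
x=22: ŷ = -1.5 + 0.5·22 = 9.5; e = 9.5 − 9.5 = 0
SSE = 2.89 + 5.29 + 4 + 4 + 0.36 + 0 = 16.54
s = √(16.54/4) = √4.135 ≈ 2.03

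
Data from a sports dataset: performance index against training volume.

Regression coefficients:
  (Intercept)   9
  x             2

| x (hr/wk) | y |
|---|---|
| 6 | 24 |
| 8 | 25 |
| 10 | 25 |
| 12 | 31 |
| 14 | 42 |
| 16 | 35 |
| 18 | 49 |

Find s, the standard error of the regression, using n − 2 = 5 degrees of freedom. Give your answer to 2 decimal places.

s = 4.60

x=6: ŷ = 9 + 2·6 = 21; e = 24 − 21 = 3
x=8: ŷ = 9 + 2·8 = 25; e = 25 − 25 = 0
x=10: ŷ = 9 + 2·10 = 29; e = 25 − 29 = -4
x=12: ŷ = 9 + 2·12 = 33; e = 31 − 33 = -2
x=14: ŷ = 9 + 2·14 = 37; e = 42 − 37 = 5
x=16: ŷ = 9 + 2·16 = 41; e = 35 − 41 = -6
x=18: ŷ = 9 + 2·18 = 45; e = 49 − 45 = 4
SSE = 9 + 0 + 16 + 4 + 25 + 36 + 16 = 106
s = √(106/5) = √21.2 ≈ 4.60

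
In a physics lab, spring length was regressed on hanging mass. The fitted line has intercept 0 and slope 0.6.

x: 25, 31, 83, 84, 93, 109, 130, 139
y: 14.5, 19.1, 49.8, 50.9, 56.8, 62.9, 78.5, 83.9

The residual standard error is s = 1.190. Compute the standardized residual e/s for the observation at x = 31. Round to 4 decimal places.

0.4202

ŷ = 0.6·31 = 18.6
e = 19.1 − 18.6 = 0.5
e/s = 0.5 / 1.190 = 0.4202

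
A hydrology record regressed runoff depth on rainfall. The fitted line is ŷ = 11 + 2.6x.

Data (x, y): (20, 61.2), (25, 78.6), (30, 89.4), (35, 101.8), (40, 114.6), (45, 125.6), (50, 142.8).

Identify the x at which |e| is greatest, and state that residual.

x = 25, e = 2.6

x=20: ŷ = 11 + 2.6·20 = 63; e = 61.2 − 63 = -1.8
x=25: ŷ = 11 + 2.6·25 = 76; e = 78.6 − 76 = 2.6
x=30: ŷ = 11 + 2.6·30 = 89; e = 89.4 − 89 = 0.4
x=35: ŷ = 11 + 2.6·35 = 102; e = 101.8 − 102 = -0.2
x=40: ŷ = 11 + 2.6·40 = 115; e = 114.6 − 115 = -0.4
x=45: ŷ = 11 + 2.6·45 = 128; e = 125.6 − 128 = -2.4
x=50: ŷ = 11 + 2.6·50 = 141; e = 142.8 − 141 = 1.8
Largest |e| is 2.6 at x = 25, residual 2.6.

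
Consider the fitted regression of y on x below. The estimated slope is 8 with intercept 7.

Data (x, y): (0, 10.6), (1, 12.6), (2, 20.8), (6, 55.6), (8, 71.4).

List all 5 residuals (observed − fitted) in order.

3.6, -2.4, -2.2, 0.6, 0.4

x=0: ŷ = 7 + 8·0 = 7; r = 10.6 − 7 = 3.6
x=1: ŷ = 7 + 8·1 = 15; r = 12.6 − 15 = -2.4
x=2: ŷ = 7 + 8·2 = 23; r = 20.8 − 23 = -2.2
x=6: ŷ = 7 + 8·6 = 55; r = 55.6 − 55 = 0.6
x=8: ŷ = 7 + 8·8 = 71; r = 71.4 − 71 = 0.4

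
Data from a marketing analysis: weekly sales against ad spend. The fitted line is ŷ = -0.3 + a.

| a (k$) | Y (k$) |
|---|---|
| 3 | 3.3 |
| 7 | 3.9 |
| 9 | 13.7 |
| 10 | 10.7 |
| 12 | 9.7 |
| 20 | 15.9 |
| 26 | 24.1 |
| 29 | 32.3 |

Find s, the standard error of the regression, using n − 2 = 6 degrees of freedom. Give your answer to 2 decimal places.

s = 3.37

a=3: ŷ = -0.3 + 3 = 2.7; e = 3.3 − 2.7 = 0.6
a=7: ŷ = -0.3 + 7 = 6.7; e = 3.9 − 6.7 = -2.8
a=9: ŷ = -0.3 + 9 = 8.7; e = 13.7 − 8.7 = 5
a=10: ŷ = -0.3 + 10 = 9.7; e = 10.7 − 9.7 = 1
a=12: ŷ = -0.3 + 12 = 11.7; e = 9.7 − 11.7 = -2
a=20: ŷ = -0.3 + 20 = 19.7; e = 15.9 − 19.7 = -3.8
a=26: ŷ = -0.3 + 26 = 25.7; e = 24.1 − 25.7 = -1.6
a=29: ŷ = -0.3 + 29 = 28.7; e = 32.3 − 28.7 = 3.6
SSE = 0.36 + 7.84 + 25 + 1 + 4 + 14.44 + 2.56 + 12.96 = 68.16
s = √(68.16/6) = √11.36 ≈ 3.37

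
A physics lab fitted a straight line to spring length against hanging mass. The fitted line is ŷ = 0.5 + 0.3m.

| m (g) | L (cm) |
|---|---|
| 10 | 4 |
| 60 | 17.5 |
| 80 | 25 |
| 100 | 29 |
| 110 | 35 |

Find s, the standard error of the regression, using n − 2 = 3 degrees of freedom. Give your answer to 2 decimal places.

m=10: ŷ = 0.5 + 0.3·10 = 3.5; e = 4 − 3.5 = 0.5
m=60: ŷ = 0.5 + 0.3·60 = 18.5; e = 17.5 − 18.5 = -1
m=80: ŷ = 0.5 + 0.3·80 = 24.5; e = 25 − 24.5 = 0.5
m=100: ŷ = 0.5 + 0.3·100 = 30.5; e = 29 − 30.5 = -1.5
m=110: ŷ = 0.5 + 0.3·110 = 33.5; e = 35 − 33.5 = 1.5
SSE = 0.25 + 1 + 0.25 + 2.25 + 2.25 = 6
s = √(6/3) = √2 ≈ 1.41

s = 1.41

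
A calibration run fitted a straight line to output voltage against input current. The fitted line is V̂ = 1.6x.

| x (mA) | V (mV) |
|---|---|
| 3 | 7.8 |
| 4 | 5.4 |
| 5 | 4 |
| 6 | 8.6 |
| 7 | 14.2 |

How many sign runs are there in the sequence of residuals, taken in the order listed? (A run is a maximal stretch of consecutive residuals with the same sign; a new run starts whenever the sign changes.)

3 runs

x=3: V̂ = 1.6·3 = 4.8; r = 7.8 − 4.8 = 3
x=4: V̂ = 1.6·4 = 6.4; r = 5.4 − 6.4 = -1
x=5: V̂ = 1.6·5 = 8; r = 4 − 8 = -4
x=6: V̂ = 1.6·6 = 9.6; r = 8.6 − 9.6 = -1
x=7: V̂ = 1.6·7 = 11.2; r = 14.2 − 11.2 = 3
Signs: + − − − +
Runs: +×1, −×3, +×1 → 3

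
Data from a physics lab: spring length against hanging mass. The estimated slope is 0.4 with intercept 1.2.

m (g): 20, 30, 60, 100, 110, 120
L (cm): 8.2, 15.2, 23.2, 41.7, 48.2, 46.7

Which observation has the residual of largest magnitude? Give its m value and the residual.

m=20: ŷ = 1.2 + 0.4·20 = 9.2; e = 8.2 − 9.2 = -1
m=30: ŷ = 1.2 + 0.4·30 = 13.2; e = 15.2 − 13.2 = 2
m=60: ŷ = 1.2 + 0.4·60 = 25.2; e = 23.2 − 25.2 = -2
m=100: ŷ = 1.2 + 0.4·100 = 41.2; e = 41.7 − 41.2 = 0.5
m=110: ŷ = 1.2 + 0.4·110 = 45.2; e = 48.2 − 45.2 = 3
m=120: ŷ = 1.2 + 0.4·120 = 49.2; e = 46.7 − 49.2 = -2.5
Largest |e| is 3 at m = 110, residual 3.

m = 110, e = 3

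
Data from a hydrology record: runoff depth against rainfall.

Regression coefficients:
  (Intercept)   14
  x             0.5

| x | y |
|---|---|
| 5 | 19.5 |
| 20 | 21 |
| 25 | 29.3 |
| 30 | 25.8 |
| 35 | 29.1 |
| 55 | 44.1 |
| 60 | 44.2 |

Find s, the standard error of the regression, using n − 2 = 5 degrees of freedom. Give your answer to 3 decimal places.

s = 3.119

x=5: ŷ = 14 + 0.5·5 = 16.5; e = 19.5 − 16.5 = 3
x=20: ŷ = 14 + 0.5·20 = 24; e = 21 − 24 = -3
x=25: ŷ = 14 + 0.5·25 = 26.5; e = 29.3 − 26.5 = 2.8
x=30: ŷ = 14 + 0.5·30 = 29; e = 25.8 − 29 = -3.2
x=35: ŷ = 14 + 0.5·35 = 31.5; e = 29.1 − 31.5 = -2.4
x=55: ŷ = 14 + 0.5·55 = 41.5; e = 44.1 − 41.5 = 2.6
x=60: ŷ = 14 + 0.5·60 = 44; e = 44.2 − 44 = 0.2
SSE = 9 + 9 + 7.84 + 10.24 + 5.76 + 6.76 + 0.04 = 48.64
s = √(48.64/5) = √9.728 ≈ 3.119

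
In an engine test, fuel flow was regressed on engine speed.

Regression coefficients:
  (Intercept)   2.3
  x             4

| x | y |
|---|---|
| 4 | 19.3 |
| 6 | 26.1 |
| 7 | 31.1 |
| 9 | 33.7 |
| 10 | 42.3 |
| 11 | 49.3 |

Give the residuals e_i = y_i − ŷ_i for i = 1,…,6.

x=4: ŷ = 2.3 + 4·4 = 18.3; e = 19.3 − 18.3 = 1
x=6: ŷ = 2.3 + 4·6 = 26.3; e = 26.1 − 26.3 = -0.2
x=7: ŷ = 2.3 + 4·7 = 30.3; e = 31.1 − 30.3 = 0.8
x=9: ŷ = 2.3 + 4·9 = 38.3; e = 33.7 − 38.3 = -4.6
x=10: ŷ = 2.3 + 4·10 = 42.3; e = 42.3 − 42.3 = 0
x=11: ŷ = 2.3 + 4·11 = 46.3; e = 49.3 − 46.3 = 3

1, -0.2, 0.8, -4.6, 0, 3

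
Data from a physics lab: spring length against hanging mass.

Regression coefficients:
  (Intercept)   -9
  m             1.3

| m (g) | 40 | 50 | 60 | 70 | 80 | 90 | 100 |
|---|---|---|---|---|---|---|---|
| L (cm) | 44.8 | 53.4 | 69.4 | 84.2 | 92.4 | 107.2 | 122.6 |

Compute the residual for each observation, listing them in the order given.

m=40: ŷ = -9 + 1.3·40 = 43; r = 44.8 − 43 = 1.8
m=50: ŷ = -9 + 1.3·50 = 56; r = 53.4 − 56 = -2.6
m=60: ŷ = -9 + 1.3·60 = 69; r = 69.4 − 69 = 0.4
m=70: ŷ = -9 + 1.3·70 = 82; r = 84.2 − 82 = 2.2
m=80: ŷ = -9 + 1.3·80 = 95; r = 92.4 − 95 = -2.6
m=90: ŷ = -9 + 1.3·90 = 108; r = 107.2 − 108 = -0.8
m=100: ŷ = -9 + 1.3·100 = 121; r = 122.6 − 121 = 1.6

1.8, -2.6, 0.4, 2.2, -2.6, -0.8, 1.6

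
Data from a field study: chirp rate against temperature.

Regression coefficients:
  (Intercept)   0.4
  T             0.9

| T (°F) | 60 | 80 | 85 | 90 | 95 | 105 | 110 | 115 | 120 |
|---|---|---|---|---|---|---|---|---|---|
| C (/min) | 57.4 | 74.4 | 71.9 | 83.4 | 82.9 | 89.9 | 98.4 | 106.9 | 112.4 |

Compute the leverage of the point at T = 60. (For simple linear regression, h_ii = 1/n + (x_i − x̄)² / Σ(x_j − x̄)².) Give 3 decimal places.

T̄ = (60 + 80 + 85 + 90 + 95 + 105 + 110 + 115 + 120)/9 = 95.5556
Σ(T − T̄)² = 1264.2 + 241.975 + 111.42 + 30.8642 + 0.308642 + 89.1975 + 208.642 + 378.086 + 597.531 = 2922.22
h = 1/9 + (-35.5556)²/2922.22 = 0.111111 + 0.432615 = 0.544

h = 0.544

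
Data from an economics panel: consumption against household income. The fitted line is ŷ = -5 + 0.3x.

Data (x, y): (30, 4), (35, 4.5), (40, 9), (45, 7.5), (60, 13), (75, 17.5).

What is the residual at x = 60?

ŷ = -5 + 0.3·60 = 13
e = 13 − 13 = 0

e = 0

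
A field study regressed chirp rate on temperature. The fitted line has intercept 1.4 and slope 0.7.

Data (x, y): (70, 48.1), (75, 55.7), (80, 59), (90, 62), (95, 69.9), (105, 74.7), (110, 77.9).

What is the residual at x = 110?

ŷ = 1.4 + 0.7·110 = 78.4
r = 77.9 − 78.4 = -0.5

r = -0.5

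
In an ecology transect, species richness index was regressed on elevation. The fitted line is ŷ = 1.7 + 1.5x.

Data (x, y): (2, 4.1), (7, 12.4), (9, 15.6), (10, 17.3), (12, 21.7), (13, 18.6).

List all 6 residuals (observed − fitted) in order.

-0.6, 0.2, 0.4, 0.6, 2, -2.6

x=2: ŷ = 1.7 + 1.5·2 = 4.7; r = 4.1 − 4.7 = -0.6
x=7: ŷ = 1.7 + 1.5·7 = 12.2; r = 12.4 − 12.2 = 0.2
x=9: ŷ = 1.7 + 1.5·9 = 15.2; r = 15.6 − 15.2 = 0.4
x=10: ŷ = 1.7 + 1.5·10 = 16.7; r = 17.3 − 16.7 = 0.6
x=12: ŷ = 1.7 + 1.5·12 = 19.7; r = 21.7 − 19.7 = 2
x=13: ŷ = 1.7 + 1.5·13 = 21.2; r = 18.6 − 21.2 = -2.6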